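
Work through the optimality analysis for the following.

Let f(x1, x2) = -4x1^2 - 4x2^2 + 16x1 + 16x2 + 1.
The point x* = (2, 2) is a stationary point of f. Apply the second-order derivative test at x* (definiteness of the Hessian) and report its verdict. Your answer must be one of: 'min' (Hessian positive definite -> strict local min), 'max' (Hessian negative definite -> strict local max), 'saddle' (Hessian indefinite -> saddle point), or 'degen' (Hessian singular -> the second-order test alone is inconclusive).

Compute the Hessian H = grad^2 f:
  H = [[-8, 0], [0, -8]]
Verify stationarity: grad f(x*) = H x* + g = (0, 0).
Eigenvalues of H: -8, -8.
Both eigenvalues < 0, so H is negative definite -> x* is a strict local max.

max


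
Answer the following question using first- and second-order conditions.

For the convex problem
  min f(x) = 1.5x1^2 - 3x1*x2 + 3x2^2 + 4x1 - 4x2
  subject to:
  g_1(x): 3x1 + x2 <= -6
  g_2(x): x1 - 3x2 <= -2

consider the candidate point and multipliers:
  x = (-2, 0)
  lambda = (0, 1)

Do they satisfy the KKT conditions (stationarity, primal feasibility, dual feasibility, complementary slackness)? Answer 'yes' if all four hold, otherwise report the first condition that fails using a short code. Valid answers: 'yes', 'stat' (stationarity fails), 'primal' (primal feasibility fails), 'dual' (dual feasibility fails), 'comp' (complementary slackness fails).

Gradient of f: grad f(x) = Q x + c = (-2, 2)
Constraint values g_i(x) = a_i^T x - b_i:
  g_1((-2, 0)) = 0
  g_2((-2, 0)) = 0
Stationarity residual: grad f(x) + sum_i lambda_i a_i = (-1, -1)
  -> stationarity FAILS
Primal feasibility (all g_i <= 0): OK
Dual feasibility (all lambda_i >= 0): OK
Complementary slackness (lambda_i * g_i(x) = 0 for all i): OK

Verdict: the first failing condition is stationarity -> stat.

stat


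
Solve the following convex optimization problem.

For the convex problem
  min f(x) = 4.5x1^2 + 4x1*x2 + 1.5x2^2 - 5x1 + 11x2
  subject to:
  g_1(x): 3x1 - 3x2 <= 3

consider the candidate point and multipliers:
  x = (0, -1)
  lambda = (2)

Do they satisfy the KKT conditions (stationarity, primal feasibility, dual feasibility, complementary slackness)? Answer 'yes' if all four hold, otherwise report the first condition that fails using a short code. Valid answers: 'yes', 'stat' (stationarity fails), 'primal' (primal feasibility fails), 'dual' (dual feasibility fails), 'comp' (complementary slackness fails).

Gradient of f: grad f(x) = Q x + c = (-9, 8)
Constraint values g_i(x) = a_i^T x - b_i:
  g_1((0, -1)) = 0
Stationarity residual: grad f(x) + sum_i lambda_i a_i = (-3, 2)
  -> stationarity FAILS
Primal feasibility (all g_i <= 0): OK
Dual feasibility (all lambda_i >= 0): OK
Complementary slackness (lambda_i * g_i(x) = 0 for all i): OK

Verdict: the first failing condition is stationarity -> stat.

stat


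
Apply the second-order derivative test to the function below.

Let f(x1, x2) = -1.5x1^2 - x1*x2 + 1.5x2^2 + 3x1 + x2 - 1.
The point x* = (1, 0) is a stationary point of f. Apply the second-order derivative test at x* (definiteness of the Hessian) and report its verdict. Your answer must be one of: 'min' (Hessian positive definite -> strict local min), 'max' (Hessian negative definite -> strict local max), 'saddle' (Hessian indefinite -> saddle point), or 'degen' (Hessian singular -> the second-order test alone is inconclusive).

Compute the Hessian H = grad^2 f:
  H = [[-3, -1], [-1, 3]]
Verify stationarity: grad f(x*) = H x* + g = (0, 0).
Eigenvalues of H: -3.1623, 3.1623.
Eigenvalues have mixed signs, so H is indefinite -> x* is a saddle point.

saddle


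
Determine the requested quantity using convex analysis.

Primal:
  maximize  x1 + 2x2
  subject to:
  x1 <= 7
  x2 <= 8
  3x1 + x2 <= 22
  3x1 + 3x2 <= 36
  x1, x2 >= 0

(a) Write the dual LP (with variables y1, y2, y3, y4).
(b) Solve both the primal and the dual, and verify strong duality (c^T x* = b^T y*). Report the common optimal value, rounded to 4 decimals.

The standard primal-dual pair for 'max c^T x s.t. A x <= b, x >= 0' is:
  Dual:  min b^T y  s.t.  A^T y >= c,  y >= 0.

So the dual LP is:
  minimize  7y1 + 8y2 + 22y3 + 36y4
  subject to:
    y1 + 3y3 + 3y4 >= 1
    y2 + y3 + 3y4 >= 2
    y1, y2, y3, y4 >= 0

Solving the primal: x* = (4, 8).
  primal value c^T x* = 20.
Solving the dual: y* = (0, 1, 0, 0.3333).
  dual value b^T y* = 20.
Strong duality: c^T x* = b^T y*. Confirmed.

20


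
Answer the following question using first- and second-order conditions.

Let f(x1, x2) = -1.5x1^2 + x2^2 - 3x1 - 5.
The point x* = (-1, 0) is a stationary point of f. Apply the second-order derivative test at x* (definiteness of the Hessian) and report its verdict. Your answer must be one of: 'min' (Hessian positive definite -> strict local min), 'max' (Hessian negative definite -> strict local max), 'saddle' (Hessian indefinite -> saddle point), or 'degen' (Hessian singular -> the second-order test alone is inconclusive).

Compute the Hessian H = grad^2 f:
  H = [[-3, 0], [0, 2]]
Verify stationarity: grad f(x*) = H x* + g = (0, 0).
Eigenvalues of H: -3, 2.
Eigenvalues have mixed signs, so H is indefinite -> x* is a saddle point.

saddle


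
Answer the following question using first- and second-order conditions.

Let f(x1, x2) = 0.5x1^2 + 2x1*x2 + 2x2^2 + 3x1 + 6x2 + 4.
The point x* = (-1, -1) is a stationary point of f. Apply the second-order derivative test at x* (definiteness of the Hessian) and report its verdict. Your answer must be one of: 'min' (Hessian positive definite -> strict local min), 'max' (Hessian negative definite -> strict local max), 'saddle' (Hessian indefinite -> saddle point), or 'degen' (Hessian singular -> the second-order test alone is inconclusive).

Compute the Hessian H = grad^2 f:
  H = [[1, 2], [2, 4]]
Verify stationarity: grad f(x*) = H x* + g = (0, 0).
Eigenvalues of H: 0, 5.
H has a zero eigenvalue (singular; positive semidefinite but not definite), so H is neither positive definite, negative definite, nor indefinite. The second-order test alone is inconclusive -> degen.
(Indeed, f is constant along the null direction of H through x*, so x* is not a strict local extremum.)

degen


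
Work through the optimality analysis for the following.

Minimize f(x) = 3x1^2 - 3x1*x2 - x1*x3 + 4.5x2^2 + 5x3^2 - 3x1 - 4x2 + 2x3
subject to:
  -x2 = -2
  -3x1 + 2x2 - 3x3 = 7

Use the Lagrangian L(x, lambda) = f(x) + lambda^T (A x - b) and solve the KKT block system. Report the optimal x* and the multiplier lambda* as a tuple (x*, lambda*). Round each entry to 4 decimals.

Form the Lagrangian:
  L(x, lambda) = (1/2) x^T Q x + c^T x + lambda^T (A x - b)
Stationarity (grad_x L = 0): Q x + c + A^T lambda = 0.
Primal feasibility: A x = b.

This gives the KKT block system:
  [ Q   A^T ] [ x     ]   [-c ]
  [ A    0  ] [ lambda ] = [ b ]

Solving the linear system:
  x*      = (0, 2, -1)
  lambda* = (8.6667, -2.6667)
  f(x*)   = 13

x* = (0, 2, -1), lambda* = (8.6667, -2.6667)


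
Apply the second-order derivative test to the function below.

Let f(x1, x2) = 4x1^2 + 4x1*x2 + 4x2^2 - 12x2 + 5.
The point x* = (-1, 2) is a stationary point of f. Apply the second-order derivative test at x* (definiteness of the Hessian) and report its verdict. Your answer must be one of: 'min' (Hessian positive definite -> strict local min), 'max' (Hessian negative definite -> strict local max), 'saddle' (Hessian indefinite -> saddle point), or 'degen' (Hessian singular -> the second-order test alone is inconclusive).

Compute the Hessian H = grad^2 f:
  H = [[8, 4], [4, 8]]
Verify stationarity: grad f(x*) = H x* + g = (0, 0).
Eigenvalues of H: 4, 12.
Both eigenvalues > 0, so H is positive definite -> x* is a strict local min.

min


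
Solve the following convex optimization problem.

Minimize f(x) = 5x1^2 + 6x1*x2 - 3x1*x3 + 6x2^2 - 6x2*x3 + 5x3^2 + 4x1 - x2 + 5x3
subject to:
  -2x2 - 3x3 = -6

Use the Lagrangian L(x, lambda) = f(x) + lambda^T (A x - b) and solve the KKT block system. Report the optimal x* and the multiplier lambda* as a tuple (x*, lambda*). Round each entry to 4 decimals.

Form the Lagrangian:
  L(x, lambda) = (1/2) x^T Q x + c^T x + lambda^T (A x - b)
Stationarity (grad_x L = 0): Q x + c + A^T lambda = 0.
Primal feasibility: A x = b.

This gives the KKT block system:
  [ Q   A^T ] [ x     ]   [-c ]
  [ A    0  ] [ lambda ] = [ b ]

Solving the linear system:
  x*      = (-1.0443, 1.5554, 0.9631)
  lambda* = (2.8103)
  f(x*)   = 7.9723

x* = (-1.0443, 1.5554, 0.9631), lambda* = (2.8103)


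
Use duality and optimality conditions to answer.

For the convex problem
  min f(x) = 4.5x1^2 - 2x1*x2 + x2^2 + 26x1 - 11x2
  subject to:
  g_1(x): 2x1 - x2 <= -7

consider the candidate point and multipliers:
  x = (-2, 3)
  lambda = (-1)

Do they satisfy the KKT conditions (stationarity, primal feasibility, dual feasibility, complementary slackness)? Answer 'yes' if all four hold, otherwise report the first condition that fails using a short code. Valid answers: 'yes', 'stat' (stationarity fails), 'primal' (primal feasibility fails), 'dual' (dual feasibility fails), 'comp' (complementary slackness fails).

Gradient of f: grad f(x) = Q x + c = (2, -1)
Constraint values g_i(x) = a_i^T x - b_i:
  g_1((-2, 3)) = 0
Stationarity residual: grad f(x) + sum_i lambda_i a_i = (0, 0)
  -> stationarity OK
Primal feasibility (all g_i <= 0): OK
Dual feasibility (all lambda_i >= 0): FAILS
Complementary slackness (lambda_i * g_i(x) = 0 for all i): OK

Verdict: the first failing condition is dual_feasibility -> dual.

dual


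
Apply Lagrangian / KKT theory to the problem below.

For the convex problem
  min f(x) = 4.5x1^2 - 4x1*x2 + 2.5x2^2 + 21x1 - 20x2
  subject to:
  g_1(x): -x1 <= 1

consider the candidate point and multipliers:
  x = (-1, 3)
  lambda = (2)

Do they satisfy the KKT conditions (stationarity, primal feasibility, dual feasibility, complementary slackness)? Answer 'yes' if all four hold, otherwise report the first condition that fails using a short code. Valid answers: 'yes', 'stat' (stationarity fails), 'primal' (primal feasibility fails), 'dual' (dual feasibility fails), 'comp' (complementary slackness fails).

Gradient of f: grad f(x) = Q x + c = (0, -1)
Constraint values g_i(x) = a_i^T x - b_i:
  g_1((-1, 3)) = 0
Stationarity residual: grad f(x) + sum_i lambda_i a_i = (-2, -1)
  -> stationarity FAILS
Primal feasibility (all g_i <= 0): OK
Dual feasibility (all lambda_i >= 0): OK
Complementary slackness (lambda_i * g_i(x) = 0 for all i): OK

Verdict: the first failing condition is stationarity -> stat.

stat


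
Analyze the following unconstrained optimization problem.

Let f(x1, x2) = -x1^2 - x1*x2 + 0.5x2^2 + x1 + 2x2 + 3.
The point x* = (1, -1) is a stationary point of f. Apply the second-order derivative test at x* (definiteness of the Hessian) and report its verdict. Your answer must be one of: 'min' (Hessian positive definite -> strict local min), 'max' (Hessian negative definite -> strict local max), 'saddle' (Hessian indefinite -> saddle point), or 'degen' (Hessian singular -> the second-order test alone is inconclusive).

Compute the Hessian H = grad^2 f:
  H = [[-2, -1], [-1, 1]]
Verify stationarity: grad f(x*) = H x* + g = (0, 0).
Eigenvalues of H: -2.3028, 1.3028.
Eigenvalues have mixed signs, so H is indefinite -> x* is a saddle point.

saddle


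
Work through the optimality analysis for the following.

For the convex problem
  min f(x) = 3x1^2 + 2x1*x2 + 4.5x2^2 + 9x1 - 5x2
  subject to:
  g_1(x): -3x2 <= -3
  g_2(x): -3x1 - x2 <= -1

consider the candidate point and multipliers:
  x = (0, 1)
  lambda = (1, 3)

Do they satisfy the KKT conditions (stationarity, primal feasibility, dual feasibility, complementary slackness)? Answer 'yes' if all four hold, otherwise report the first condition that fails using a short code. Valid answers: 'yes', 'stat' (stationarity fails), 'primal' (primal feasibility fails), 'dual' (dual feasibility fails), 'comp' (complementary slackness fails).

Gradient of f: grad f(x) = Q x + c = (11, 4)
Constraint values g_i(x) = a_i^T x - b_i:
  g_1((0, 1)) = 0
  g_2((0, 1)) = 0
Stationarity residual: grad f(x) + sum_i lambda_i a_i = (2, -2)
  -> stationarity FAILS
Primal feasibility (all g_i <= 0): OK
Dual feasibility (all lambda_i >= 0): OK
Complementary slackness (lambda_i * g_i(x) = 0 for all i): OK

Verdict: the first failing condition is stationarity -> stat.

stat


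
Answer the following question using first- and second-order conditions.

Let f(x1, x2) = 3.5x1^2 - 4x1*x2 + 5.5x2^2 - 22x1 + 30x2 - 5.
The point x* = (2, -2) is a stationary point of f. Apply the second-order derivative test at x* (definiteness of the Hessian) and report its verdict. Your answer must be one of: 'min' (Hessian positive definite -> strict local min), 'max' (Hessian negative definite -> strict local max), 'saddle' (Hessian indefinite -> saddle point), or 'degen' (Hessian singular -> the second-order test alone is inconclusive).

Compute the Hessian H = grad^2 f:
  H = [[7, -4], [-4, 11]]
Verify stationarity: grad f(x*) = H x* + g = (0, 0).
Eigenvalues of H: 4.5279, 13.4721.
Both eigenvalues > 0, so H is positive definite -> x* is a strict local min.

min


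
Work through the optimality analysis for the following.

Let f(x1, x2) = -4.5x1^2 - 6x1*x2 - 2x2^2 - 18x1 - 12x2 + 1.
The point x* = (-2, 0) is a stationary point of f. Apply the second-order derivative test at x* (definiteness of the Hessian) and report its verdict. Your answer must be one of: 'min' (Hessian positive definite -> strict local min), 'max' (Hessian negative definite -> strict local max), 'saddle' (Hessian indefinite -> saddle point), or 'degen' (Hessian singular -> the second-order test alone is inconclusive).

Compute the Hessian H = grad^2 f:
  H = [[-9, -6], [-6, -4]]
Verify stationarity: grad f(x*) = H x* + g = (0, 0).
Eigenvalues of H: -13, 0.
H has a zero eigenvalue (singular; negative semidefinite but not definite), so H is neither positive definite, negative definite, nor indefinite. The second-order test alone is inconclusive -> degen.
(Indeed, f is constant along the null direction of H through x*, so x* is not a strict local extremum.)

degen


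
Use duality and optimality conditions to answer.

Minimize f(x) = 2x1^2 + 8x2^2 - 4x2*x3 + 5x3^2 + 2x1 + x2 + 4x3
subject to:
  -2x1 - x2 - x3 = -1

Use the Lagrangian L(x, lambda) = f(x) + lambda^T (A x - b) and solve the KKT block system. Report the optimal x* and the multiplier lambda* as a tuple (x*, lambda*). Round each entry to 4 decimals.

Form the Lagrangian:
  L(x, lambda) = (1/2) x^T Q x + c^T x + lambda^T (A x - b)
Stationarity (grad_x L = 0): Q x + c + A^T lambda = 0.
Primal feasibility: A x = b.

This gives the KKT block system:
  [ Q   A^T ] [ x     ]   [-c ]
  [ A    0  ] [ lambda ] = [ b ]

Solving the linear system:
  x*      = (0.573, 0.0281, -0.1742)
  lambda* = (2.1461)
  f(x*)   = 1.3118

x* = (0.573, 0.0281, -0.1742), lambda* = (2.1461)


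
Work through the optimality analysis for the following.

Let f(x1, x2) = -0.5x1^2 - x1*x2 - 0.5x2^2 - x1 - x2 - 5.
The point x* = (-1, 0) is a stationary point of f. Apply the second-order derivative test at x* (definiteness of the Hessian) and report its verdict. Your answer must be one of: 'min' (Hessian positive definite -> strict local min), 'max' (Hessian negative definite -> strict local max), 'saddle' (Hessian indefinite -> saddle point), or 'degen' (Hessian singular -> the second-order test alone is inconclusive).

Compute the Hessian H = grad^2 f:
  H = [[-1, -1], [-1, -1]]
Verify stationarity: grad f(x*) = H x* + g = (0, 0).
Eigenvalues of H: -2, 0.
H has a zero eigenvalue (singular; negative semidefinite but not definite), so H is neither positive definite, negative definite, nor indefinite. The second-order test alone is inconclusive -> degen.
(Indeed, f is constant along the null direction of H through x*, so x* is not a strict local extremum.)

degen


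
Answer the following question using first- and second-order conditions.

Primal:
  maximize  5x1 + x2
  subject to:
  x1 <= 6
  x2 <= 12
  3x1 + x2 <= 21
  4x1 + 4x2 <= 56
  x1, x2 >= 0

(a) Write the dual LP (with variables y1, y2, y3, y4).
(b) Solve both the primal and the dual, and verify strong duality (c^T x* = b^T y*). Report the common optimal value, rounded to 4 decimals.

The standard primal-dual pair for 'max c^T x s.t. A x <= b, x >= 0' is:
  Dual:  min b^T y  s.t.  A^T y >= c,  y >= 0.

So the dual LP is:
  minimize  6y1 + 12y2 + 21y3 + 56y4
  subject to:
    y1 + 3y3 + 4y4 >= 5
    y2 + y3 + 4y4 >= 1
    y1, y2, y3, y4 >= 0

Solving the primal: x* = (6, 3).
  primal value c^T x* = 33.
Solving the dual: y* = (2, 0, 1, 0).
  dual value b^T y* = 33.
Strong duality: c^T x* = b^T y*. Confirmed.

33


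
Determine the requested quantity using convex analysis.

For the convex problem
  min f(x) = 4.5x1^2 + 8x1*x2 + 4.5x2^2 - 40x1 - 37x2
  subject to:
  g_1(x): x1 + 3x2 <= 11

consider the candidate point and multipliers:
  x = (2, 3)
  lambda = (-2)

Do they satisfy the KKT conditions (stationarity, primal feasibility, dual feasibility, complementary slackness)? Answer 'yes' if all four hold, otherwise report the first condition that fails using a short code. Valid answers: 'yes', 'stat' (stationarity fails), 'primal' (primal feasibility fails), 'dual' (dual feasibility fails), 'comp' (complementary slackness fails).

Gradient of f: grad f(x) = Q x + c = (2, 6)
Constraint values g_i(x) = a_i^T x - b_i:
  g_1((2, 3)) = 0
Stationarity residual: grad f(x) + sum_i lambda_i a_i = (0, 0)
  -> stationarity OK
Primal feasibility (all g_i <= 0): OK
Dual feasibility (all lambda_i >= 0): FAILS
Complementary slackness (lambda_i * g_i(x) = 0 for all i): OK

Verdict: the first failing condition is dual_feasibility -> dual.

dual


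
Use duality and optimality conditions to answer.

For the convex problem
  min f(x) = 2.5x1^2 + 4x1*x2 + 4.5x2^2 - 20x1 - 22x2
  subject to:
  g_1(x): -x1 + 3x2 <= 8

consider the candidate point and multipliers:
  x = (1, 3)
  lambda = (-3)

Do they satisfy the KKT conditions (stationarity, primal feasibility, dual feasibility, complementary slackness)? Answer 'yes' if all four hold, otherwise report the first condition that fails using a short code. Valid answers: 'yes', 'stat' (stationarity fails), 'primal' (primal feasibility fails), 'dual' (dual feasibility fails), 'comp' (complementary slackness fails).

Gradient of f: grad f(x) = Q x + c = (-3, 9)
Constraint values g_i(x) = a_i^T x - b_i:
  g_1((1, 3)) = 0
Stationarity residual: grad f(x) + sum_i lambda_i a_i = (0, 0)
  -> stationarity OK
Primal feasibility (all g_i <= 0): OK
Dual feasibility (all lambda_i >= 0): FAILS
Complementary slackness (lambda_i * g_i(x) = 0 for all i): OK

Verdict: the first failing condition is dual_feasibility -> dual.

dual


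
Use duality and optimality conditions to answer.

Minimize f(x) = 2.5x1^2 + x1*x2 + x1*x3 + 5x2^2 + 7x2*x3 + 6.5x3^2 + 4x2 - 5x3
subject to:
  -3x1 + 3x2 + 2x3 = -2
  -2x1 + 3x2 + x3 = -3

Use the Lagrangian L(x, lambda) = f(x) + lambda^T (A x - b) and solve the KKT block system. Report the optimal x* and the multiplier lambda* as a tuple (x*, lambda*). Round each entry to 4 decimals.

Form the Lagrangian:
  L(x, lambda) = (1/2) x^T Q x + c^T x + lambda^T (A x - b)
Stationarity (grad_x L = 0): Q x + c + A^T lambda = 0.
Primal feasibility: A x = b.

This gives the KKT block system:
  [ Q   A^T ] [ x     ]   [-c ]
  [ A    0  ] [ lambda ] = [ b ]

Solving the linear system:
  x*      = (0.0924, -1.3025, 1.0924)
  lambda* = (-0.605, 1.0336)
  f(x*)   = -4.3908

x* = (0.0924, -1.3025, 1.0924), lambda* = (-0.605, 1.0336)


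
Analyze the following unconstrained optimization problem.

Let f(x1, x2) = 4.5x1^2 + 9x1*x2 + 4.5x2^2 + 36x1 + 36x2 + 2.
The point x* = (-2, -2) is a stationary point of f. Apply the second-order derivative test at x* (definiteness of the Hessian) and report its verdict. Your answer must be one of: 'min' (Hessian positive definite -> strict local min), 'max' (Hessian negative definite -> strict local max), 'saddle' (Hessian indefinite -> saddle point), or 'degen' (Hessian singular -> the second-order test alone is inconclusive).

Compute the Hessian H = grad^2 f:
  H = [[9, 9], [9, 9]]
Verify stationarity: grad f(x*) = H x* + g = (0, 0).
Eigenvalues of H: 0, 18.
H has a zero eigenvalue (singular; positive semidefinite but not definite), so H is neither positive definite, negative definite, nor indefinite. The second-order test alone is inconclusive -> degen.
(Indeed, f is constant along the null direction of H through x*, so x* is not a strict local extremum.)

degen


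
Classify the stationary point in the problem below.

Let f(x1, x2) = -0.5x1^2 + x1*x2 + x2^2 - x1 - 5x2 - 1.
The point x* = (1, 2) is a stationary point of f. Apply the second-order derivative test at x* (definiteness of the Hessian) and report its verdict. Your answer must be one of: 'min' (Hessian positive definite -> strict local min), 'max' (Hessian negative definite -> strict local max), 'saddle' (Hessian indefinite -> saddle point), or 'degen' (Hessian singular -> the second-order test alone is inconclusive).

Compute the Hessian H = grad^2 f:
  H = [[-1, 1], [1, 2]]
Verify stationarity: grad f(x*) = H x* + g = (0, 0).
Eigenvalues of H: -1.3028, 2.3028.
Eigenvalues have mixed signs, so H is indefinite -> x* is a saddle point.

saddle


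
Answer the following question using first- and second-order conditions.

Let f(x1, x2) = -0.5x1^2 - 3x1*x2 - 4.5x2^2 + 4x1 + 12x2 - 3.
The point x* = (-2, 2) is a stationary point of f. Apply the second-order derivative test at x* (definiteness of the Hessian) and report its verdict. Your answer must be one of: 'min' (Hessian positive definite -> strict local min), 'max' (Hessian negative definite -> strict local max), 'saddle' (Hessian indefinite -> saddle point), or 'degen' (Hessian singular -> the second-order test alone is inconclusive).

Compute the Hessian H = grad^2 f:
  H = [[-1, -3], [-3, -9]]
Verify stationarity: grad f(x*) = H x* + g = (0, 0).
Eigenvalues of H: -10, 0.
H has a zero eigenvalue (singular; negative semidefinite but not definite), so H is neither positive definite, negative definite, nor indefinite. The second-order test alone is inconclusive -> degen.
(Indeed, f is constant along the null direction of H through x*, so x* is not a strict local extremum.)

degen


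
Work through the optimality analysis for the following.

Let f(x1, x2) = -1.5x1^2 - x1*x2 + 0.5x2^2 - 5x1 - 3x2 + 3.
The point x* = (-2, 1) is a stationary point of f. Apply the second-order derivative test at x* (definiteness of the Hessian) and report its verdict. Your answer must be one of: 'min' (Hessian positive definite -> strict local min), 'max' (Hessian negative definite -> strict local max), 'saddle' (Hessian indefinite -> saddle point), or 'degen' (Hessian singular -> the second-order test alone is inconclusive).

Compute the Hessian H = grad^2 f:
  H = [[-3, -1], [-1, 1]]
Verify stationarity: grad f(x*) = H x* + g = (0, 0).
Eigenvalues of H: -3.2361, 1.2361.
Eigenvalues have mixed signs, so H is indefinite -> x* is a saddle point.

saddle


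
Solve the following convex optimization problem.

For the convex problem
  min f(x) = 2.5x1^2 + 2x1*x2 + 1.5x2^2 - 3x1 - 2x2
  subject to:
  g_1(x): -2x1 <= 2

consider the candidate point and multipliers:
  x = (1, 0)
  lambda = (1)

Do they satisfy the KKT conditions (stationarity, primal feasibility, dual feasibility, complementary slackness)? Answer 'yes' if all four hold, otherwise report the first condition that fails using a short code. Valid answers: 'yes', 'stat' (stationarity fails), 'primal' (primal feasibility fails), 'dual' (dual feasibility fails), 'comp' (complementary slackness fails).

Gradient of f: grad f(x) = Q x + c = (2, 0)
Constraint values g_i(x) = a_i^T x - b_i:
  g_1((1, 0)) = -4
Stationarity residual: grad f(x) + sum_i lambda_i a_i = (0, 0)
  -> stationarity OK
Primal feasibility (all g_i <= 0): OK
Dual feasibility (all lambda_i >= 0): OK
Complementary slackness (lambda_i * g_i(x) = 0 for all i): FAILS

Verdict: the first failing condition is complementary_slackness -> comp.

comp


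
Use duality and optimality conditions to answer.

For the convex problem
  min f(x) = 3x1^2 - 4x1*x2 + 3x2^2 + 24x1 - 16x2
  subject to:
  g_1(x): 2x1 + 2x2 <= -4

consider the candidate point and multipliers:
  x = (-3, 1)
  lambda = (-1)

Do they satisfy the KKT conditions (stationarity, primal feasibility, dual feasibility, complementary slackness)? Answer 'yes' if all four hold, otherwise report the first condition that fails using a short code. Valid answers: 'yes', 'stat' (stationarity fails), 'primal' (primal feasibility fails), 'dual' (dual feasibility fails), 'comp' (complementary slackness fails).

Gradient of f: grad f(x) = Q x + c = (2, 2)
Constraint values g_i(x) = a_i^T x - b_i:
  g_1((-3, 1)) = 0
Stationarity residual: grad f(x) + sum_i lambda_i a_i = (0, 0)
  -> stationarity OK
Primal feasibility (all g_i <= 0): OK
Dual feasibility (all lambda_i >= 0): FAILS
Complementary slackness (lambda_i * g_i(x) = 0 for all i): OK

Verdict: the first failing condition is dual_feasibility -> dual.

dual


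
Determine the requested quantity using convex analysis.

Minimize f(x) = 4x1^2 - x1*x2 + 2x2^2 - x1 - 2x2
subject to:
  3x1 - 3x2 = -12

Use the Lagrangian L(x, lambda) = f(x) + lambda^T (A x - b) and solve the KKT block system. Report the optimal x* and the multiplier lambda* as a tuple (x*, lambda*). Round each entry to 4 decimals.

Form the Lagrangian:
  L(x, lambda) = (1/2) x^T Q x + c^T x + lambda^T (A x - b)
Stationarity (grad_x L = 0): Q x + c + A^T lambda = 0.
Primal feasibility: A x = b.

This gives the KKT block system:
  [ Q   A^T ] [ x     ]   [-c ]
  [ A    0  ] [ lambda ] = [ b ]

Solving the linear system:
  x*      = (-0.9, 3.1)
  lambda* = (3.7667)
  f(x*)   = 19.95

x* = (-0.9, 3.1), lambda* = (3.7667)


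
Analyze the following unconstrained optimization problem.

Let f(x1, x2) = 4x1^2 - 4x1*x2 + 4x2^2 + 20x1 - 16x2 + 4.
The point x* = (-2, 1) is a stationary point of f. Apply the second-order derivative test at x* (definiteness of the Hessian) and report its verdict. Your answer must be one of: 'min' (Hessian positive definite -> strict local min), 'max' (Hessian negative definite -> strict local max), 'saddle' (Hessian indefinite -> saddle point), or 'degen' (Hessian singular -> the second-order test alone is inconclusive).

Compute the Hessian H = grad^2 f:
  H = [[8, -4], [-4, 8]]
Verify stationarity: grad f(x*) = H x* + g = (0, 0).
Eigenvalues of H: 4, 12.
Both eigenvalues > 0, so H is positive definite -> x* is a strict local min.

min


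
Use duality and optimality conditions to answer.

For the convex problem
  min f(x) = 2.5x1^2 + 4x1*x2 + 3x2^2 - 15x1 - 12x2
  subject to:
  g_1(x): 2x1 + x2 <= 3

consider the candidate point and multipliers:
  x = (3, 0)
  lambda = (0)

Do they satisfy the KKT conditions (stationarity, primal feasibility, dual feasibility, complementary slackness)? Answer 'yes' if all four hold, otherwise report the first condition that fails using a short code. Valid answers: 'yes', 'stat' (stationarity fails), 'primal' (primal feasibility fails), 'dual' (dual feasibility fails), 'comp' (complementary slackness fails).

Gradient of f: grad f(x) = Q x + c = (0, 0)
Constraint values g_i(x) = a_i^T x - b_i:
  g_1((3, 0)) = 3
Stationarity residual: grad f(x) + sum_i lambda_i a_i = (0, 0)
  -> stationarity OK
Primal feasibility (all g_i <= 0): FAILS
Dual feasibility (all lambda_i >= 0): OK
Complementary slackness (lambda_i * g_i(x) = 0 for all i): OK

Verdict: the first failing condition is primal_feasibility -> primal.

primal


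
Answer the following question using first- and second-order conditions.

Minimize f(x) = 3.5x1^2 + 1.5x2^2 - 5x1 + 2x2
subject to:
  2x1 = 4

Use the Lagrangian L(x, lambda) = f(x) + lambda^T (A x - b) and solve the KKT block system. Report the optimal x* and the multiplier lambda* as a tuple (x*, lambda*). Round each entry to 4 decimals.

Form the Lagrangian:
  L(x, lambda) = (1/2) x^T Q x + c^T x + lambda^T (A x - b)
Stationarity (grad_x L = 0): Q x + c + A^T lambda = 0.
Primal feasibility: A x = b.

This gives the KKT block system:
  [ Q   A^T ] [ x     ]   [-c ]
  [ A    0  ] [ lambda ] = [ b ]

Solving the linear system:
  x*      = (2, -0.6667)
  lambda* = (-4.5)
  f(x*)   = 3.3333

x* = (2, -0.6667), lambda* = (-4.5)


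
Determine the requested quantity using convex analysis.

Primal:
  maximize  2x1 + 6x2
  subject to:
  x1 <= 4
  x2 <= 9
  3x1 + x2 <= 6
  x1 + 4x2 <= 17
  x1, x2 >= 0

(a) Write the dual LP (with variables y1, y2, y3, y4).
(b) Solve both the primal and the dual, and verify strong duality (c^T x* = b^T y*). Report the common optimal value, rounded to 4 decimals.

The standard primal-dual pair for 'max c^T x s.t. A x <= b, x >= 0' is:
  Dual:  min b^T y  s.t.  A^T y >= c,  y >= 0.

So the dual LP is:
  minimize  4y1 + 9y2 + 6y3 + 17y4
  subject to:
    y1 + 3y3 + y4 >= 2
    y2 + y3 + 4y4 >= 6
    y1, y2, y3, y4 >= 0

Solving the primal: x* = (0.6364, 4.0909).
  primal value c^T x* = 25.8182.
Solving the dual: y* = (0, 0, 0.1818, 1.4545).
  dual value b^T y* = 25.8182.
Strong duality: c^T x* = b^T y*. Confirmed.

25.8182


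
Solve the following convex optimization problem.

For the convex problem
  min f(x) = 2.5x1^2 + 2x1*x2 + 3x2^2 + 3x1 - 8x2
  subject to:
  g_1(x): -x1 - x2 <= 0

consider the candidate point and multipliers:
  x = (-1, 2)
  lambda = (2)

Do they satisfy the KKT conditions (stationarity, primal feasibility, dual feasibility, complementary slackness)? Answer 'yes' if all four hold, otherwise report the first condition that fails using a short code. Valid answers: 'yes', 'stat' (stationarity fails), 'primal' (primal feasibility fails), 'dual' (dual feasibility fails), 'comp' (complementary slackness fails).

Gradient of f: grad f(x) = Q x + c = (2, 2)
Constraint values g_i(x) = a_i^T x - b_i:
  g_1((-1, 2)) = -1
Stationarity residual: grad f(x) + sum_i lambda_i a_i = (0, 0)
  -> stationarity OK
Primal feasibility (all g_i <= 0): OK
Dual feasibility (all lambda_i >= 0): OK
Complementary slackness (lambda_i * g_i(x) = 0 for all i): FAILS

Verdict: the first failing condition is complementary_slackness -> comp.

comp


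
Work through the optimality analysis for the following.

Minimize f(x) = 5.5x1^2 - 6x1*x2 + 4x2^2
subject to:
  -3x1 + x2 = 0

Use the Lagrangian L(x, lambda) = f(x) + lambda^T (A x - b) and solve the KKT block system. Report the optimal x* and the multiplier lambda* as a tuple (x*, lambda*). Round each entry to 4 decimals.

Form the Lagrangian:
  L(x, lambda) = (1/2) x^T Q x + c^T x + lambda^T (A x - b)
Stationarity (grad_x L = 0): Q x + c + A^T lambda = 0.
Primal feasibility: A x = b.

This gives the KKT block system:
  [ Q   A^T ] [ x     ]   [-c ]
  [ A    0  ] [ lambda ] = [ b ]

Solving the linear system:
  x*      = (0, 0)
  lambda* = (0)
  f(x*)   = 0

x* = (0, 0), lambda* = (0)


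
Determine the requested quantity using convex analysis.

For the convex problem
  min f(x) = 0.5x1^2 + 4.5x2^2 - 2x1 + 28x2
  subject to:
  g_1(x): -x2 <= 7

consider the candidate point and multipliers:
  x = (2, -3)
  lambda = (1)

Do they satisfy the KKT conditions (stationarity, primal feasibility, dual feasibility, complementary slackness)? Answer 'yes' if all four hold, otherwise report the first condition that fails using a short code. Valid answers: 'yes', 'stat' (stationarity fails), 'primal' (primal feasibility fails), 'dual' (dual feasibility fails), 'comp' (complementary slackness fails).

Gradient of f: grad f(x) = Q x + c = (0, 1)
Constraint values g_i(x) = a_i^T x - b_i:
  g_1((2, -3)) = -4
Stationarity residual: grad f(x) + sum_i lambda_i a_i = (0, 0)
  -> stationarity OK
Primal feasibility (all g_i <= 0): OK
Dual feasibility (all lambda_i >= 0): OK
Complementary slackness (lambda_i * g_i(x) = 0 for all i): FAILS

Verdict: the first failing condition is complementary_slackness -> comp.

comp


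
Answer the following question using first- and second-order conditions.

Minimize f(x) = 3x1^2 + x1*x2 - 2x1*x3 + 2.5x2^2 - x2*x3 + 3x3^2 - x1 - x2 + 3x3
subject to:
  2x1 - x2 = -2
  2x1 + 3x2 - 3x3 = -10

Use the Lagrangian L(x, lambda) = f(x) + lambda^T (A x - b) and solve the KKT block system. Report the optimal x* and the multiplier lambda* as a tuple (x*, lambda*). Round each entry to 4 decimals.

Form the Lagrangian:
  L(x, lambda) = (1/2) x^T Q x + c^T x + lambda^T (A x - b)
Stationarity (grad_x L = 0): Q x + c + A^T lambda = 0.
Primal feasibility: A x = b.

This gives the KKT block system:
  [ Q   A^T ] [ x     ]   [-c ]
  [ A    0  ] [ lambda ] = [ b ]

Solving the linear system:
  x*      = (-1.6688, -1.3377, 0.8831)
  lambda* = (2.7338, 4.3247)
  f(x*)   = 27.1851

x* = (-1.6688, -1.3377, 0.8831), lambda* = (2.7338, 4.3247)


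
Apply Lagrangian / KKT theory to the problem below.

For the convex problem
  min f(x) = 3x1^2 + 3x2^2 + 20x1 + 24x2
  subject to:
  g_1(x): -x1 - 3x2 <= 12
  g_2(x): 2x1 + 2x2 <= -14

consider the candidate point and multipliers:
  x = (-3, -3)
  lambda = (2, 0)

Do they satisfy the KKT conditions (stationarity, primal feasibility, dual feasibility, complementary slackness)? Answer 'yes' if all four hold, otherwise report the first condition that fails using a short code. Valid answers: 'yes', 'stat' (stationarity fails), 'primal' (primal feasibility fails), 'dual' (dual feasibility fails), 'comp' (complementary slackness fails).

Gradient of f: grad f(x) = Q x + c = (2, 6)
Constraint values g_i(x) = a_i^T x - b_i:
  g_1((-3, -3)) = 0
  g_2((-3, -3)) = 2
Stationarity residual: grad f(x) + sum_i lambda_i a_i = (0, 0)
  -> stationarity OK
Primal feasibility (all g_i <= 0): FAILS
Dual feasibility (all lambda_i >= 0): OK
Complementary slackness (lambda_i * g_i(x) = 0 for all i): OK

Verdict: the first failing condition is primal_feasibility -> primal.

primal


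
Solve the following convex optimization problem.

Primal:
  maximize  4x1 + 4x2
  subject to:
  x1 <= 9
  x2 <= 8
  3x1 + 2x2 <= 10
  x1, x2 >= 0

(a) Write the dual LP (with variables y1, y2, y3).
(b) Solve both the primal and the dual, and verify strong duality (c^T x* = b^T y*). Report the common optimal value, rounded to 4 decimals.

The standard primal-dual pair for 'max c^T x s.t. A x <= b, x >= 0' is:
  Dual:  min b^T y  s.t.  A^T y >= c,  y >= 0.

So the dual LP is:
  minimize  9y1 + 8y2 + 10y3
  subject to:
    y1 + 3y3 >= 4
    y2 + 2y3 >= 4
    y1, y2, y3 >= 0

Solving the primal: x* = (0, 5).
  primal value c^T x* = 20.
Solving the dual: y* = (0, 0, 2).
  dual value b^T y* = 20.
Strong duality: c^T x* = b^T y*. Confirmed.

20


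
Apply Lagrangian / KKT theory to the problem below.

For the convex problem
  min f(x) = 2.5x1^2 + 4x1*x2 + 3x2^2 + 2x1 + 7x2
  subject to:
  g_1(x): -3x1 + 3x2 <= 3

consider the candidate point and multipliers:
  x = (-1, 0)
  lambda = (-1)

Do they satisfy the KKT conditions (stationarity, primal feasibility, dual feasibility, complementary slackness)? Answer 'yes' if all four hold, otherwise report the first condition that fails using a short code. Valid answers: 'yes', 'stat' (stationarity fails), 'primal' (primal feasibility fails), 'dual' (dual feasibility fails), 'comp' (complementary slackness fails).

Gradient of f: grad f(x) = Q x + c = (-3, 3)
Constraint values g_i(x) = a_i^T x - b_i:
  g_1((-1, 0)) = 0
Stationarity residual: grad f(x) + sum_i lambda_i a_i = (0, 0)
  -> stationarity OK
Primal feasibility (all g_i <= 0): OK
Dual feasibility (all lambda_i >= 0): FAILS
Complementary slackness (lambda_i * g_i(x) = 0 for all i): OK

Verdict: the first failing condition is dual_feasibility -> dual.

dual


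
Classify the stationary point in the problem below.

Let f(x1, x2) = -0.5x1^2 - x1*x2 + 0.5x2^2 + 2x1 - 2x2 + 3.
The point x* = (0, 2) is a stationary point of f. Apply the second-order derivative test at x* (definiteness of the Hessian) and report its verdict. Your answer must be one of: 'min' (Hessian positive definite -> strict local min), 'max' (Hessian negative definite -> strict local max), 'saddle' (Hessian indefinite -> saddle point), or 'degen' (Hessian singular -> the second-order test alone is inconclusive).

Compute the Hessian H = grad^2 f:
  H = [[-1, -1], [-1, 1]]
Verify stationarity: grad f(x*) = H x* + g = (0, 0).
Eigenvalues of H: -1.4142, 1.4142.
Eigenvalues have mixed signs, so H is indefinite -> x* is a saddle point.

saddle


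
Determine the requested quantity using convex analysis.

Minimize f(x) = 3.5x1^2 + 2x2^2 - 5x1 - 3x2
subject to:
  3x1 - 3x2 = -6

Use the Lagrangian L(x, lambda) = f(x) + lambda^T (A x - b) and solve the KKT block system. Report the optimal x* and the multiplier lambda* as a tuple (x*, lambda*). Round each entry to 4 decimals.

Form the Lagrangian:
  L(x, lambda) = (1/2) x^T Q x + c^T x + lambda^T (A x - b)
Stationarity (grad_x L = 0): Q x + c + A^T lambda = 0.
Primal feasibility: A x = b.

This gives the KKT block system:
  [ Q   A^T ] [ x     ]   [-c ]
  [ A    0  ] [ lambda ] = [ b ]

Solving the linear system:
  x*      = (0, 2)
  lambda* = (1.6667)
  f(x*)   = 2

x* = (0, 2), lambda* = (1.6667)


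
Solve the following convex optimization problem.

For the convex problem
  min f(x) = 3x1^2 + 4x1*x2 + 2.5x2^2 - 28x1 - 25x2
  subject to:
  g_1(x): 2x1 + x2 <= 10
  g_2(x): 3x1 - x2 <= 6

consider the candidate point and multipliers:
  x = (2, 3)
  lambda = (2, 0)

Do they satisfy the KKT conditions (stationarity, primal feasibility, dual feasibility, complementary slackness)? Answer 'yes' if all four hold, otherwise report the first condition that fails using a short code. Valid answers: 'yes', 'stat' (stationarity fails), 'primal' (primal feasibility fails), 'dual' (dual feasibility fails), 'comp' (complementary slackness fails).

Gradient of f: grad f(x) = Q x + c = (-4, -2)
Constraint values g_i(x) = a_i^T x - b_i:
  g_1((2, 3)) = -3
  g_2((2, 3)) = -3
Stationarity residual: grad f(x) + sum_i lambda_i a_i = (0, 0)
  -> stationarity OK
Primal feasibility (all g_i <= 0): OK
Dual feasibility (all lambda_i >= 0): OK
Complementary slackness (lambda_i * g_i(x) = 0 for all i): FAILS

Verdict: the first failing condition is complementary_slackness -> comp.

comp


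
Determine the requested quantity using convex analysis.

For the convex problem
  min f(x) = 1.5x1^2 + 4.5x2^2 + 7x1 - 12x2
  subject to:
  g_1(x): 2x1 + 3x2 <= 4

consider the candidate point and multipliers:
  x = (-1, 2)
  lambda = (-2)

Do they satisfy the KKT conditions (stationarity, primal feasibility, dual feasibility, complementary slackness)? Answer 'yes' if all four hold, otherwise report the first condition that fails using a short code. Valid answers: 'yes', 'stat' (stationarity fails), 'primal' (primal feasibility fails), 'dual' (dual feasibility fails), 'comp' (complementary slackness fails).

Gradient of f: grad f(x) = Q x + c = (4, 6)
Constraint values g_i(x) = a_i^T x - b_i:
  g_1((-1, 2)) = 0
Stationarity residual: grad f(x) + sum_i lambda_i a_i = (0, 0)
  -> stationarity OK
Primal feasibility (all g_i <= 0): OK
Dual feasibility (all lambda_i >= 0): FAILS
Complementary slackness (lambda_i * g_i(x) = 0 for all i): OK

Verdict: the first failing condition is dual_feasibility -> dual.

dual


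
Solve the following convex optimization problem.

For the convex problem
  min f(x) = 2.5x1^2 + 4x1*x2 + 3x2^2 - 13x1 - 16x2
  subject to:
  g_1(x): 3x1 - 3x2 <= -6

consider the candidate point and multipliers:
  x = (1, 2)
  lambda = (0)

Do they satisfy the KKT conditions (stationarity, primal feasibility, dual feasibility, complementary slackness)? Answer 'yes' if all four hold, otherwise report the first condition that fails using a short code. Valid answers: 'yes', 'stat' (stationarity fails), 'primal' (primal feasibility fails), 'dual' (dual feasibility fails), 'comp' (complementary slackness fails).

Gradient of f: grad f(x) = Q x + c = (0, 0)
Constraint values g_i(x) = a_i^T x - b_i:
  g_1((1, 2)) = 3
Stationarity residual: grad f(x) + sum_i lambda_i a_i = (0, 0)
  -> stationarity OK
Primal feasibility (all g_i <= 0): FAILS
Dual feasibility (all lambda_i >= 0): OK
Complementary slackness (lambda_i * g_i(x) = 0 for all i): OK

Verdict: the first failing condition is primal_feasibility -> primal.

primal
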